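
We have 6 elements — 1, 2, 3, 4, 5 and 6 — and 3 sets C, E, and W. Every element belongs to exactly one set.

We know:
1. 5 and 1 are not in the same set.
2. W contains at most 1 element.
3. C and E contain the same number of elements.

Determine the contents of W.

W = {}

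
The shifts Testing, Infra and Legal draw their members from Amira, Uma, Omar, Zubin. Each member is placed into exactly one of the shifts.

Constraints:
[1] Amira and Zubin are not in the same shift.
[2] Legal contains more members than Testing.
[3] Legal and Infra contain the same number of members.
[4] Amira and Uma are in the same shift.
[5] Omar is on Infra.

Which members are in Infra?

Infra = {Omar, Zubin}

From (5): Omar ∈ Infra.
Suppose Amira ∈ Infra: no assignment then satisfies all the clues, so Amira ∉ Infra.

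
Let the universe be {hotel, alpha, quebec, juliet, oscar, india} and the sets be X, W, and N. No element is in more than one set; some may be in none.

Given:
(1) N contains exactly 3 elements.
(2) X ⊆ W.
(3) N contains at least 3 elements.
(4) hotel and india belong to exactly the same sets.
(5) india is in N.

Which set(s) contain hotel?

From (5): india ∈ N.
(4): hotel matches india: hotel ∉ X.
(4): hotel matches india: hotel ∉ W.
(4): hotel matches india: hotel ∈ N.

hotel: N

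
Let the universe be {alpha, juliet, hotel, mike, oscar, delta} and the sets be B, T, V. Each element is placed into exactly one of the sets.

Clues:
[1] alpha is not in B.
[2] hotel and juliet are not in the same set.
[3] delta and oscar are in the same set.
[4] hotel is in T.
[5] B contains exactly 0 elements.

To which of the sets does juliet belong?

juliet: V

From (1): alpha ∉ B.
From (4): hotel ∈ T.
(2): juliet ∉ T.
(5): B already has 0, so the rest are out.
Only one set left: juliet ∈ V.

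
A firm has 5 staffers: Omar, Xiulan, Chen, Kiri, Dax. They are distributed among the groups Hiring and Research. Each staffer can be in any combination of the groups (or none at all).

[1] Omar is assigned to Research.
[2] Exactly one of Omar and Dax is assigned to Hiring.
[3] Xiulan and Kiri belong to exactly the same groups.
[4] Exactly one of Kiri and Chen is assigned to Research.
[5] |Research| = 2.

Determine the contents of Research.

Research = {Chen, Omar}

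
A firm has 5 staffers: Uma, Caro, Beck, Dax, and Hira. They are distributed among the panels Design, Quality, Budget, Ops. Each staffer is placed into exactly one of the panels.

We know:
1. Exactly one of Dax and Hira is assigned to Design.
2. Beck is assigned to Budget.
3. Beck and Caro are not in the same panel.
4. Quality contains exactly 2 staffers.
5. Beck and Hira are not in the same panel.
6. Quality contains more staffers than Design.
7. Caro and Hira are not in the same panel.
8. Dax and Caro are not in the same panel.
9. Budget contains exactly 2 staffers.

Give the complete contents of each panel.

Design = {Hira}; Quality = {Caro, Uma}; Budget = {Beck, Dax}; Ops = {}

From (2): Beck ∈ Budget.
(3): Caro ∉ Budget.
(5): Hira ∉ Budget.
Suppose Uma ∈ Design: no assignment then satisfies all the clues, so Uma ∉ Design.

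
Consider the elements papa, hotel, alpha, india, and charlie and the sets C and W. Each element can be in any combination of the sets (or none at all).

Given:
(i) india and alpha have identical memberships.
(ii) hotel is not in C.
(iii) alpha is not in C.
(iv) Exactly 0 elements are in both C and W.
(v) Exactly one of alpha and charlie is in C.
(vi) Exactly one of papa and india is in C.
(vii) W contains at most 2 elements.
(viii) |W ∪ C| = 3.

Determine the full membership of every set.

C = {charlie, papa}; W = {hotel}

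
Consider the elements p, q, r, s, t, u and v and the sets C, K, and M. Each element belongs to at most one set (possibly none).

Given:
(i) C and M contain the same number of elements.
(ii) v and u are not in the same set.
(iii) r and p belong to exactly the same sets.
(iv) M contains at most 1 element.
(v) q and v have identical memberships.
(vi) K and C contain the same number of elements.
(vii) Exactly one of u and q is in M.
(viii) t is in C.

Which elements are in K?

From (viii): t ∈ C.
Suppose p ∈ K: no assignment then satisfies all the clues, so p ∉ K.

K = {s}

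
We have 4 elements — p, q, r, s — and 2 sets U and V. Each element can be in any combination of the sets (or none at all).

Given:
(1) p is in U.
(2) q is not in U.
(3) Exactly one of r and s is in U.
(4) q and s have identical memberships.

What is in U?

From (1): p ∈ U.
From (2): q ∉ U.
(4): s matches q: s ∉ U.
(3) (exactly one): r ∈ U.

U = {p, r}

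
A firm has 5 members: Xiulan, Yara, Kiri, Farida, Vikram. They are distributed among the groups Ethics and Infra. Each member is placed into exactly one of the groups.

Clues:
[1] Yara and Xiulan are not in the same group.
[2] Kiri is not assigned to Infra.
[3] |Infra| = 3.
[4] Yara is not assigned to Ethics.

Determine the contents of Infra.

Infra = {Farida, Vikram, Yara}

From (2): Kiri ∉ Infra.
From (4): Yara ∉ Ethics.
Only one group left: Yara ∈ Infra.
Only one group left: Kiri ∈ Ethics.
(1): Xiulan ∉ Infra.
(3): only 3 candidates remain for Infra, so all are in.
Only one group left: Xiulan ∈ Ethics.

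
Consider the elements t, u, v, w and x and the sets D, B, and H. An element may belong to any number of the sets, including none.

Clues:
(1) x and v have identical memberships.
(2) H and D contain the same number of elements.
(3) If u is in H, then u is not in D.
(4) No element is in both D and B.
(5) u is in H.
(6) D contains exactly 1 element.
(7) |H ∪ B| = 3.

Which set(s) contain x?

x: B

From (5): u ∈ H.
(3): u ∉ D.
Suppose x ∈ D: no assignment then satisfies all the clues, so x ∉ D.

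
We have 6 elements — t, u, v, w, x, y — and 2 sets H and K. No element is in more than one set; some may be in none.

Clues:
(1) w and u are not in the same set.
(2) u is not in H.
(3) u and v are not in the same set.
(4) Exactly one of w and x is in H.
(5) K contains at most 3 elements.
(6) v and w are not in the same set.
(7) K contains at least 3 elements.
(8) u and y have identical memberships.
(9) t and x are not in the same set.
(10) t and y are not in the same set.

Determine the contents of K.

K = {u, x, y}

From (2): u ∉ H.
(8): y matches u: y ∉ H.
Suppose t ∈ K: no assignment then satisfies all the clues, so t ∉ K.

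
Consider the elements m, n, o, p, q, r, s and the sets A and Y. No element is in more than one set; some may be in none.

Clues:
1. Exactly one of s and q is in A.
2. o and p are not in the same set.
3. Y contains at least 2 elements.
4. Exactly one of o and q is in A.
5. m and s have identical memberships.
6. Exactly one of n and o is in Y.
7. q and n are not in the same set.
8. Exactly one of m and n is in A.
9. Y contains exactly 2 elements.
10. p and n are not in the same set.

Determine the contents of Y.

Y = {n, r}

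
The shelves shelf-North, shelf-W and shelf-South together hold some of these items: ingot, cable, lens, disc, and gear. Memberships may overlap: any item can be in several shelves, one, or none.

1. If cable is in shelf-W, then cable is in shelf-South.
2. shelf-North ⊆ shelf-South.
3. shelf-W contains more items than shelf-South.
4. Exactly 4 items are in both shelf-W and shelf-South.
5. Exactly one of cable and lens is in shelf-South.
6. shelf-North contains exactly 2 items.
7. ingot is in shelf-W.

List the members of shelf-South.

shelf-South = {cable, disc, gear, ingot}

From (7): ingot ∈ shelf-W.
Suppose ingot ∉ shelf-South: no assignment then satisfies all the clues, so ingot ∈ shelf-South.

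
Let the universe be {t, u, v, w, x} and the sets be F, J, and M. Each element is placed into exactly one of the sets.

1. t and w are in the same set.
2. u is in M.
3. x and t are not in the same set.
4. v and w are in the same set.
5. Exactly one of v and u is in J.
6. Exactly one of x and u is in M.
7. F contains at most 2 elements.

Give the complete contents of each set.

From (2): u ∈ M.
(5) (exactly one): v ∈ J.
(6) (exactly one): x ∉ M.
(4): w matches v: w ∉ F.
(4): w matches v: w ∈ J.
(1): t matches w: t ∉ F.
(1): t matches w: t ∈ J.
(3): x ∉ J.
Only one set left: x ∈ F.

F = {x}; J = {t, v, w}; M = {u}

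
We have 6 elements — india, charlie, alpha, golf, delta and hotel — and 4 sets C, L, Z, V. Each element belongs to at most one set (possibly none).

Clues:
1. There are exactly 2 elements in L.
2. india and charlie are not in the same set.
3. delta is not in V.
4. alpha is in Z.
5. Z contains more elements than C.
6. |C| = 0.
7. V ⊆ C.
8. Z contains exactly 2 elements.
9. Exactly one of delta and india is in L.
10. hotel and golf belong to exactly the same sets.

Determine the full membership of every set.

C = {}; L = {charlie, delta}; Z = {alpha, india}; V = {}

From (3): delta ∉ V.
From (4): alpha ∈ Z.
(6): C already has 0, so the rest are out.
(7) contrapositive: india ∉ V.
(7) contrapositive: charlie ∉ V.
(7) contrapositive: golf ∉ V.
(7) contrapositive: hotel ∉ V.
Suppose india ∈ L: no assignment then satisfies all the clues, so india ∉ L.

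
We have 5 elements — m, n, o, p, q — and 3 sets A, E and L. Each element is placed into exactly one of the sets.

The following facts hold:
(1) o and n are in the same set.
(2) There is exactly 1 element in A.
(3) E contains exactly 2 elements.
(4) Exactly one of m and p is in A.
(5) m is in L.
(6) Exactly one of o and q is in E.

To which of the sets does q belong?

q: L

From (5): m ∈ L.
(4) (exactly one): p ∈ A.
(2): A already has 1, so the rest are out.
Suppose q ∈ E: no assignment then satisfies all the clues, so q ∉ E.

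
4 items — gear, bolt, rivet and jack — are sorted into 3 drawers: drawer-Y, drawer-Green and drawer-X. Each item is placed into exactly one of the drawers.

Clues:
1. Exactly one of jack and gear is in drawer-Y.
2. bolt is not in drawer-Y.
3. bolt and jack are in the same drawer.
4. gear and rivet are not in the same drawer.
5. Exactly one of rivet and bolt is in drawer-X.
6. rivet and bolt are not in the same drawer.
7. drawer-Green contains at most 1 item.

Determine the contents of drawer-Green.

drawer-Green = {rivet}

From (2): bolt ∉ drawer-Y.
(3): jack matches bolt: jack ∉ drawer-Y.
(1) (exactly one): gear ∈ drawer-Y.
(4): rivet ∉ drawer-Y.
Suppose bolt ∈ drawer-Green: no assignment then satisfies all the clues, so bolt ∉ drawer-Green.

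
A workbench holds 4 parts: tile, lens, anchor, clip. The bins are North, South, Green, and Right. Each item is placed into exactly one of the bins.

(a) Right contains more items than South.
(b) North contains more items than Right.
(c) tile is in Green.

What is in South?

South = {}

From (c): tile ∈ Green.
Suppose lens ∈ South: no assignment then satisfies all the clues, so lens ∉ South.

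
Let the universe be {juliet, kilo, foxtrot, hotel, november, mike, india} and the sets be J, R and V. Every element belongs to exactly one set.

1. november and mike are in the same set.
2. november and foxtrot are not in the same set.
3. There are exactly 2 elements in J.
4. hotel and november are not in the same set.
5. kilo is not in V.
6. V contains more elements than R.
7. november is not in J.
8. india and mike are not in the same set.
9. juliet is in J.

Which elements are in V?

From (5): kilo ∉ V.
From (7): november ∉ J.
From (9): juliet ∈ J.
(1): mike matches november: mike ∉ J.
Suppose foxtrot ∉ V: no assignment then satisfies all the clues, so foxtrot ∈ V.

V = {foxtrot, hotel, india}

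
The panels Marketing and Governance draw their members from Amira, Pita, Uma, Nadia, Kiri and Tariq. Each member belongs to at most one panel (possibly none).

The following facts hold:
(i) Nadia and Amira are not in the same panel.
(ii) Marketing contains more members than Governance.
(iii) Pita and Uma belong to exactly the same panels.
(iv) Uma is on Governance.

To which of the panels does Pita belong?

Pita: Governance

From (iv): Uma ∈ Governance.
(iii): Pita matches Uma: Pita ∉ Marketing.
(iii): Pita matches Uma: Pita ∈ Governance.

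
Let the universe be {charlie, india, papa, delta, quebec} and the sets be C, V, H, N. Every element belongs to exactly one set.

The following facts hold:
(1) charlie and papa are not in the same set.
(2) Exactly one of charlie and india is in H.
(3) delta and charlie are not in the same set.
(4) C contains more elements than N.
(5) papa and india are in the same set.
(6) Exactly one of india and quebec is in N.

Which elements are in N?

N = {quebec}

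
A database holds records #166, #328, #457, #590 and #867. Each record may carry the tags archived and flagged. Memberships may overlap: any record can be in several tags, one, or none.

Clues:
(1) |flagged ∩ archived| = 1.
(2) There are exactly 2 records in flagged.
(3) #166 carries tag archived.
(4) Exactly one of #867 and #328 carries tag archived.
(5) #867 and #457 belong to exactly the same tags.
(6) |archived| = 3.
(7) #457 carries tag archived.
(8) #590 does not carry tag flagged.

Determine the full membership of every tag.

archived = {#166, #457, #867}; flagged = {#166, #328}

From (3): #166 ∈ archived.
From (7): #457 ∈ archived.
From (8): #590 ∉ flagged.
(5): #867 matches #457: #867 ∈ archived.
(6): archived already has 3, so the rest are out.
Suppose #166 ∉ flagged: no assignment then satisfies all the clues, so #166 ∈ flagged.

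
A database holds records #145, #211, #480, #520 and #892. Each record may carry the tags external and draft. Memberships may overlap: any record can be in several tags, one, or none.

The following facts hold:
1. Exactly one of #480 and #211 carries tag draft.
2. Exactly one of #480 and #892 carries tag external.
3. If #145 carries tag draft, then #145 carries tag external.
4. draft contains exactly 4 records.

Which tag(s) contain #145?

#145: draft, external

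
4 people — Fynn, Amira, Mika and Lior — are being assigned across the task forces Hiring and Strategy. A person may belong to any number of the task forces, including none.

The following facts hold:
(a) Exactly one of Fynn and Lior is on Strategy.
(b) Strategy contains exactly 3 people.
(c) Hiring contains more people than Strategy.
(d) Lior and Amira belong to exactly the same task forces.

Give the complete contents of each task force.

Hiring = {Amira, Fynn, Lior, Mika}; Strategy = {Amira, Lior, Mika}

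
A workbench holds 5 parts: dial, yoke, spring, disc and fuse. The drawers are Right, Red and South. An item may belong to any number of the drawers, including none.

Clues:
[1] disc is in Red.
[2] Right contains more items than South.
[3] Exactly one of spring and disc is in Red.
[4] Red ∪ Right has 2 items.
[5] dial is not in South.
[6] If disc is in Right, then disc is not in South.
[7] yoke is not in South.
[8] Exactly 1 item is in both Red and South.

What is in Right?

Right = {disc, fuse}

From (1): disc ∈ Red.
From (5): dial ∉ South.
From (7): yoke ∉ South.
(3) (exactly one): spring ∉ Red.
Suppose dial ∈ Right: no assignment then satisfies all the clues, so dial ∉ Right.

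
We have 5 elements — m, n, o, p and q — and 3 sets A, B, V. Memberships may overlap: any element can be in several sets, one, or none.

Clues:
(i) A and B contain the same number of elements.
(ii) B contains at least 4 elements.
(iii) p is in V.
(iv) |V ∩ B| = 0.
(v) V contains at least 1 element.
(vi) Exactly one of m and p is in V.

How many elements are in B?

4

From (iii): p ∈ V.
(vi) (exactly one): m ∉ V.
Suppose m ∉ B: no assignment then satisfies all the clues, so m ∈ B.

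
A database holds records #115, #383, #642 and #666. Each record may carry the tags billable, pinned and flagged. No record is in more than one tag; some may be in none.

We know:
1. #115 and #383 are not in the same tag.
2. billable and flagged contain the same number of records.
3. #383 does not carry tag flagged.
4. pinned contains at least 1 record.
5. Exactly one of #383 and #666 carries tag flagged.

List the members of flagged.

flagged = {#666}

From (3): #383 ∉ flagged.
(5) (exactly one): #666 ∈ flagged.
Suppose #115 ∈ flagged: no assignment then satisfies all the clues, so #115 ∉ flagged.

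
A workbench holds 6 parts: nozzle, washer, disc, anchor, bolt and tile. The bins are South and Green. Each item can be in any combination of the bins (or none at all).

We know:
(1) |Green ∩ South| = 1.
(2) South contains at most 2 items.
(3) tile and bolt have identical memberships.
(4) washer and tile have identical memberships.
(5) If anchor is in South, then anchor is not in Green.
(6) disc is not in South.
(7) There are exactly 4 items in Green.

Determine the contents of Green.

Green = {bolt, nozzle, tile, washer}

From (6): disc ∉ South.
Suppose nozzle ∉ Green: no assignment then satisfies all the clues, so nozzle ∈ Green.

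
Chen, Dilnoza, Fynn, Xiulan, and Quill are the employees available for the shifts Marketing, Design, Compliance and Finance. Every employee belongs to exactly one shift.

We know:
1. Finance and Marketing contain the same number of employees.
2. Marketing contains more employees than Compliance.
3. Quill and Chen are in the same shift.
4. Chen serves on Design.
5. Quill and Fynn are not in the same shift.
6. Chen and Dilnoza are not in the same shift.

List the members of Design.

From (4): Chen ∈ Design.
(3): Quill matches Chen: Quill ∉ Marketing.
(3): Quill matches Chen: Quill ∈ Design.
(5): Fynn ∉ Design.
(6): Dilnoza ∉ Design.
Suppose Xiulan ∉ Design: no assignment then satisfies all the clues, so Xiulan ∈ Design.

Design = {Chen, Quill, Xiulan}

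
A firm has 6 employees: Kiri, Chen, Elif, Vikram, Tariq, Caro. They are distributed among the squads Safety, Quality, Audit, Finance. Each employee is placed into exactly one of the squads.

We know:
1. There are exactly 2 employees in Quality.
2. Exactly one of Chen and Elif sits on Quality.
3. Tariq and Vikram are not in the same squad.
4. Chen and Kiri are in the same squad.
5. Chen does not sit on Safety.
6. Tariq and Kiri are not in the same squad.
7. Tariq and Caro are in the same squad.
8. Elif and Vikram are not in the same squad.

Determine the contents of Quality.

Quality = {Chen, Kiri}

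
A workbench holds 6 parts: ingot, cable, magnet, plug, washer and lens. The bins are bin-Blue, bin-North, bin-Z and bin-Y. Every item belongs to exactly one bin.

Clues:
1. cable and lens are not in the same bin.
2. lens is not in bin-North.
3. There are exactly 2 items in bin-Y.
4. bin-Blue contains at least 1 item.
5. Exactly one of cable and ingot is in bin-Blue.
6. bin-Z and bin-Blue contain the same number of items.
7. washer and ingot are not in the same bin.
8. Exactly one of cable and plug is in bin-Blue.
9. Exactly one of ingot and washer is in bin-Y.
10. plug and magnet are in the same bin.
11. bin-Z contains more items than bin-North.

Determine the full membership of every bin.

bin-Blue = {cable, washer}; bin-North = {}; bin-Z = {magnet, plug}; bin-Y = {ingot, lens}

From (2): lens ∉ bin-North.
Suppose ingot ∈ bin-Blue: no assignment then satisfies all the clues, so ingot ∉ bin-Blue.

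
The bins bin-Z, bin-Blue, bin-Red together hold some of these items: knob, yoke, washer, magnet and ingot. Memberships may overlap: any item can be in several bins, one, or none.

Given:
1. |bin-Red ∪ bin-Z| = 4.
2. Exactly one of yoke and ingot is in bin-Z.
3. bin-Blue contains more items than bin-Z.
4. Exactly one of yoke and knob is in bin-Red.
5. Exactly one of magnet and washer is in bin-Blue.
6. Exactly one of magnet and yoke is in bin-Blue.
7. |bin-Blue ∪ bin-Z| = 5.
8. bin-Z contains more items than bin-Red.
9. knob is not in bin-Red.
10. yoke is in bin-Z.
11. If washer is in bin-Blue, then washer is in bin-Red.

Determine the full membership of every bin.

bin-Z = {knob, magnet, yoke}; bin-Blue = {ingot, knob, washer, yoke}; bin-Red = {washer, yoke}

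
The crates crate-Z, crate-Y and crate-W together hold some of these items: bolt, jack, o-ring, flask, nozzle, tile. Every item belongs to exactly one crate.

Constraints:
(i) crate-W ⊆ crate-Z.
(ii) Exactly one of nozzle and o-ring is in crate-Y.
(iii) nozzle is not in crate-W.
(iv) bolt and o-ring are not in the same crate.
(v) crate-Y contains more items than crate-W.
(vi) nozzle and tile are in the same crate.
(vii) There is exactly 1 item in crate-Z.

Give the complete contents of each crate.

crate-Z = {o-ring}; crate-Y = {bolt, flask, jack, nozzle, tile}; crate-W = {}

From (iii): nozzle ∉ crate-W.
(vi): tile matches nozzle: tile ∉ crate-W.
Suppose bolt ∈ crate-Z: no assignment then satisfies all the clues, so bolt ∉ crate-Z.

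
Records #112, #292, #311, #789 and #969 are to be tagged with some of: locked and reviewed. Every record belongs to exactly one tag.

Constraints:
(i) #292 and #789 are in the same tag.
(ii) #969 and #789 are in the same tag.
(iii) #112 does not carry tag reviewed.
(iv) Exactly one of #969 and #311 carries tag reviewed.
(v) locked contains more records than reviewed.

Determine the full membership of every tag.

locked = {#112, #292, #789, #969}; reviewed = {#311}

From (iii): #112 ∉ reviewed.
Only one tag left: #112 ∈ locked.
Suppose #292 ∉ locked: no assignment then satisfies all the clues, so #292 ∈ locked.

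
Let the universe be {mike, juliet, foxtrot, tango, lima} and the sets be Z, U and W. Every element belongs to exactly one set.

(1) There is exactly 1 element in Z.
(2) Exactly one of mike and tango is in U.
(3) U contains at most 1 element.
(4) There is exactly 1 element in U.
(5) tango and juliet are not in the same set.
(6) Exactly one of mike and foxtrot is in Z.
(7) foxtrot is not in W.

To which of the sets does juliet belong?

juliet: W

From (7): foxtrot ∉ W.
Suppose juliet ∈ Z: no assignment then satisfies all the clues, so juliet ∉ Z.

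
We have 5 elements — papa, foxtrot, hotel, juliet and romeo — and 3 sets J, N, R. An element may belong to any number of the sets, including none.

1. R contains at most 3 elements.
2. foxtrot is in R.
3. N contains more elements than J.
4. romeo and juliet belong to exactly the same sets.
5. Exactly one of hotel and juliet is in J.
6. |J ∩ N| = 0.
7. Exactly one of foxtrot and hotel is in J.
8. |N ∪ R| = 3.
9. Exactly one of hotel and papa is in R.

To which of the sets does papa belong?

papa: N

From (2): foxtrot ∈ R.
Suppose papa ∈ J: no assignment then satisfies all the clues, so papa ∉ J.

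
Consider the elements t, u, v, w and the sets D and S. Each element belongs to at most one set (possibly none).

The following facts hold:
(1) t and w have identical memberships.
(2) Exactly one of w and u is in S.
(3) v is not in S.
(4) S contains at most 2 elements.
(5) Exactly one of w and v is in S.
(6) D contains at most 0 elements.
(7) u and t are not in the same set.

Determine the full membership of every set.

D = {}; S = {t, w}

From (3): v ∉ S.
(5) (exactly one): w ∈ S.
(6): D already has 0, so the rest are out.
(1): t matches w: t ∈ S.
(2) (exactly one): u ∉ S.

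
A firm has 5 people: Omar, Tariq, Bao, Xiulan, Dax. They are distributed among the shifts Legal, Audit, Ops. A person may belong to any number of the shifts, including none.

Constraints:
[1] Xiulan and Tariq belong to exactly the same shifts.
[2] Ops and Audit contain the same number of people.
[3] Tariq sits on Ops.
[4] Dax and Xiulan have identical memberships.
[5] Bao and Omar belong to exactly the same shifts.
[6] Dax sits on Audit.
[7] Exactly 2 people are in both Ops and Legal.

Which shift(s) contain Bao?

Bao: Audit, Legal, Ops

From (3): Tariq ∈ Ops.
From (6): Dax ∈ Audit.
(1): Xiulan matches Tariq: Xiulan ∈ Ops.
(4): Xiulan matches Dax: Xiulan ∈ Audit.
(4): Dax matches Xiulan: Dax ∈ Ops.
(1): Tariq matches Xiulan: Tariq ∈ Audit.
Suppose Bao ∉ Legal: no assignment then satisfies all the clues, so Bao ∈ Legal.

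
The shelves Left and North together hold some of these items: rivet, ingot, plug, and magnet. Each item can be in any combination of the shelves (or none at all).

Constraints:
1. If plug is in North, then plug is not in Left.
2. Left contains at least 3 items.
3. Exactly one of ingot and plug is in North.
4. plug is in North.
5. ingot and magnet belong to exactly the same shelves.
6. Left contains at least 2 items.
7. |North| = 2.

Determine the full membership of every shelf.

From (4): plug ∈ North.
(1): plug ∉ Left.
(2): only 3 candidates remain for Left, so all are in.
(3) (exactly one): ingot ∉ North.
(5): magnet matches ingot: magnet ∉ North.
(7): only 2 candidates remain for North, so all are in.

Left = {ingot, magnet, rivet}; North = {plug, rivet}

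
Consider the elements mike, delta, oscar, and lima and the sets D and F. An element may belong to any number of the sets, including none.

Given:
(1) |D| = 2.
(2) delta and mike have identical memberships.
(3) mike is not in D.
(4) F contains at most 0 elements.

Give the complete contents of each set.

D = {lima, oscar}; F = {}

From (3): mike ∉ D.
(2): delta matches mike: delta ∉ D.
(4): F already has 0, so the rest are out.
(1): only 2 candidates remain for D, so all are in.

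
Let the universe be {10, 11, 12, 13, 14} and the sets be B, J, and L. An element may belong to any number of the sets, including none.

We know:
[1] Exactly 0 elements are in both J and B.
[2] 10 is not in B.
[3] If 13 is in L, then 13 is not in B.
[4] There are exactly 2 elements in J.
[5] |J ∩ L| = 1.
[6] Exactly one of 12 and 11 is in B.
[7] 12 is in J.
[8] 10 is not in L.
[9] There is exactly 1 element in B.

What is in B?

B = {11}

From (2): 10 ∉ B.
From (7): 12 ∈ J.
From (8): 10 ∉ L.
Suppose 11 ∉ B: no assignment then satisfies all the clues, so 11 ∈ B.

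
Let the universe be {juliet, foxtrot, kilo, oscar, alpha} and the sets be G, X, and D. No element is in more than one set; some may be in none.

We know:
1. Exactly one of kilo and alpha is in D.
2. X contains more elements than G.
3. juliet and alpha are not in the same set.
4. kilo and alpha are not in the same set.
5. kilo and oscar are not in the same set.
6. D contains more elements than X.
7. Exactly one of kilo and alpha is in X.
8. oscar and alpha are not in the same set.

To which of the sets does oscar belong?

oscar: none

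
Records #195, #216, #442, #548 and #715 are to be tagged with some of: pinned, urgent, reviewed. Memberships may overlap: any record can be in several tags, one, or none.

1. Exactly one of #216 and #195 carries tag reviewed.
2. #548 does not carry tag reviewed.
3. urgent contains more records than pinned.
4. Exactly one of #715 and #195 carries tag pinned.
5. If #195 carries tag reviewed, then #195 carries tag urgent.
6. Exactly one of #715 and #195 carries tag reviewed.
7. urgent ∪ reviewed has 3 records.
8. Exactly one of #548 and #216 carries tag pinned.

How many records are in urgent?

From (2): #548 ∉ reviewed.
Suppose #442 ∈ pinned: no assignment then satisfies all the clues, so #442 ∉ pinned.

3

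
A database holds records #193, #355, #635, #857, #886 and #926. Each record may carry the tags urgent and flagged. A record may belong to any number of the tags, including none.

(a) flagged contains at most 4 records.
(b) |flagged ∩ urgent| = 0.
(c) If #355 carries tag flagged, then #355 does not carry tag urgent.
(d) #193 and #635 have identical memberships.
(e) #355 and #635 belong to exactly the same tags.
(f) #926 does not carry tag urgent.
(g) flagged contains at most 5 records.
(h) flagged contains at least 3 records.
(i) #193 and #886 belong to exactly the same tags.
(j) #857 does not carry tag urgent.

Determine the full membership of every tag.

urgent = {}; flagged = {#193, #355, #635, #886}

From (f): #926 ∉ urgent.
From (j): #857 ∉ urgent.
Suppose #193 ∈ urgent: no assignment then satisfies all the clues, so #193 ∉ urgent.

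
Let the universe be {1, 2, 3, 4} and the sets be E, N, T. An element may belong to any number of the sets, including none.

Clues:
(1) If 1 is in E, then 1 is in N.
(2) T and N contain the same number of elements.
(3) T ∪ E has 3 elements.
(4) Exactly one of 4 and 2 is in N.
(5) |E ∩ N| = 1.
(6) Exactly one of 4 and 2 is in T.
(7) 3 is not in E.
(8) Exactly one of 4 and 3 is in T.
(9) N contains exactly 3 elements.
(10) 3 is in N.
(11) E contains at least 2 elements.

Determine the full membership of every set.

E = {1, 2}; N = {1, 3, 4}; T = {1, 2, 3}

From (7): 3 ∉ E.
From (10): 3 ∈ N.
Suppose 1 ∉ E: no assignment then satisfies all the clues, so 1 ∈ E.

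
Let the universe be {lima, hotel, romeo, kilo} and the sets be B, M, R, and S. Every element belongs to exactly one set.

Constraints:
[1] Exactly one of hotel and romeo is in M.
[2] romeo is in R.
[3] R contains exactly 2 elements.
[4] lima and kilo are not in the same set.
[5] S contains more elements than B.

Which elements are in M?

M = {hotel}

From (2): romeo ∈ R.
(1) (exactly one): hotel ∈ M.
Suppose lima ∈ M: no assignment then satisfies all the clues, so lima ∉ M.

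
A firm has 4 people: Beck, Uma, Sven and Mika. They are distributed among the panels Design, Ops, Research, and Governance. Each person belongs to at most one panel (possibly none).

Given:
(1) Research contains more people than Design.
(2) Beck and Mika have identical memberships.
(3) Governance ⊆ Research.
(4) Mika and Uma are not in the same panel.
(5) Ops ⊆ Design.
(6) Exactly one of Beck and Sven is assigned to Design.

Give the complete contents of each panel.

Design = {Sven}; Ops = {}; Research = {Beck, Mika}; Governance = {}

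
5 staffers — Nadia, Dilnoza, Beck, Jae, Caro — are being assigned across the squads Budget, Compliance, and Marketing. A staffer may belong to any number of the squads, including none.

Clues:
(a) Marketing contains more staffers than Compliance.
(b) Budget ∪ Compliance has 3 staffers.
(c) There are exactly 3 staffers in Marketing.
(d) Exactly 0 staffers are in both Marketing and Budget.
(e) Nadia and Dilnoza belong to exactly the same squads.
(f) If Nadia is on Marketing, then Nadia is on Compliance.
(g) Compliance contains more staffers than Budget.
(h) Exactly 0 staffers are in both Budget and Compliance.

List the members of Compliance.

Compliance = {Dilnoza, Nadia}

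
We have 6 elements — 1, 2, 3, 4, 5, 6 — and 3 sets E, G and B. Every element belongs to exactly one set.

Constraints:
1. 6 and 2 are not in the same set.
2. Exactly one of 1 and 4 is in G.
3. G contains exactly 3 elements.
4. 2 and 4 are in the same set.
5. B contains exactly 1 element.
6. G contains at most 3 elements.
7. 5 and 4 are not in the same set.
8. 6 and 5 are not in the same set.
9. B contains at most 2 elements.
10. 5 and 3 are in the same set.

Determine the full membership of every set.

E = {2, 4}; G = {1, 3, 5}; B = {6}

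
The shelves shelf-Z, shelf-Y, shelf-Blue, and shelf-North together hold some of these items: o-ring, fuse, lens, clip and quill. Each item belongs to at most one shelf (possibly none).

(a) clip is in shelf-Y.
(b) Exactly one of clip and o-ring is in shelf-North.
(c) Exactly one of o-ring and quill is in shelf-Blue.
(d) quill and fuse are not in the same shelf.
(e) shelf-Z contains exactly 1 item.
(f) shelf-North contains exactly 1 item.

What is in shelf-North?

shelf-North = {o-ring}

From (a): clip ∈ shelf-Y.
(b) (exactly one): o-ring ∈ shelf-North.
(c) (exactly one): quill ∈ shelf-Blue.
(d): fuse ∉ shelf-Blue.
(f): shelf-North already has 1, so the rest are out.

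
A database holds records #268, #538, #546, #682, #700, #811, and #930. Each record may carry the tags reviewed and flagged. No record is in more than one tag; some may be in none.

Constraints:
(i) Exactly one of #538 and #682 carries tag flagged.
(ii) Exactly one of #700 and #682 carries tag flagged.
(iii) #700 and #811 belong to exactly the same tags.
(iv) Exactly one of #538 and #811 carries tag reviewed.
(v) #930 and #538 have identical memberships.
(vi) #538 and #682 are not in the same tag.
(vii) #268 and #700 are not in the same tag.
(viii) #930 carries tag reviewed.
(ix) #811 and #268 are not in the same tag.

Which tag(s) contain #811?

#811: none

From (viii): #930 ∈ reviewed.
(v): #538 matches #930: #538 ∈ reviewed.
(vi): #682 ∉ reviewed.
(i) (exactly one): #682 ∈ flagged.
(ii) (exactly one): #700 ∉ flagged.
(iii): #811 matches #700: #811 ∉ flagged.
(iv) (exactly one): #811 ∉ reviewed.
(iii): #700 matches #811: #700 ∉ reviewed.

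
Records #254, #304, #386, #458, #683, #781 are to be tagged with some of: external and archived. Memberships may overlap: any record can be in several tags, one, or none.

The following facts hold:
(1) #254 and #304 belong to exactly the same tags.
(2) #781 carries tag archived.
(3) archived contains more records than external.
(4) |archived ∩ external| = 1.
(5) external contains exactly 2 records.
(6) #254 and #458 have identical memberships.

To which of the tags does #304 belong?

#304: archived

From (2): #781 ∈ archived.
Suppose #304 ∈ external: no assignment then satisfies all the clues, so #304 ∉ external.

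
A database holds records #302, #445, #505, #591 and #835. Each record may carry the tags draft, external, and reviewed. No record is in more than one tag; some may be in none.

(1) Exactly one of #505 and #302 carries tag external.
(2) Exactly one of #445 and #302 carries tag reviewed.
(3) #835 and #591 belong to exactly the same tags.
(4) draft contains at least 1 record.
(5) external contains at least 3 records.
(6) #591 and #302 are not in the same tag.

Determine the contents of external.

external = {#505, #591, #835}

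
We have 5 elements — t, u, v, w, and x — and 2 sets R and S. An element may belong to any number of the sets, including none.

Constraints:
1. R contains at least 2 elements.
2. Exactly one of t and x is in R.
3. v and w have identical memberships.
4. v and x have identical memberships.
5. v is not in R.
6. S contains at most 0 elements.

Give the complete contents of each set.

From (5): v ∉ R.
(3): w matches v: w ∉ R.
(4): x matches v: x ∉ R.
(6): S already has 0, so the rest are out.
(1): only 2 candidates remain for R, so all are in.

R = {t, u}; S = {}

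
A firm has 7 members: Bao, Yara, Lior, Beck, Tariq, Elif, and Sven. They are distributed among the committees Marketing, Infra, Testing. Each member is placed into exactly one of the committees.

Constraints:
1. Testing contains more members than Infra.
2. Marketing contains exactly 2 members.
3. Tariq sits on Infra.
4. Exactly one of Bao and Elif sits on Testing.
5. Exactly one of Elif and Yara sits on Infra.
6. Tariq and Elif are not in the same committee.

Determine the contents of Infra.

Infra = {Tariq, Yara}

From (3): Tariq ∈ Infra.
(6): Elif ∉ Infra.
(5) (exactly one): Yara ∈ Infra.
Suppose Bao ∈ Infra: no assignment then satisfies all the clues, so Bao ∉ Infra.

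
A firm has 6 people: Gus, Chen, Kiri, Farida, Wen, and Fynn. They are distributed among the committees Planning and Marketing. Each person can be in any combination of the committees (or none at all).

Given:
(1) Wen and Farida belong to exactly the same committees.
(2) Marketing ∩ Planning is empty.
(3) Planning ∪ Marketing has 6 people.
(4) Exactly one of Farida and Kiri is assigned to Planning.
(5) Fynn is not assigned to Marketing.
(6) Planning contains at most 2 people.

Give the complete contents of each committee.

From (5): Fynn ∉ Marketing.
Suppose Gus ∈ Planning: no assignment then satisfies all the clues, so Gus ∉ Planning.

Planning = {Fynn, Kiri}; Marketing = {Chen, Farida, Gus, Wen}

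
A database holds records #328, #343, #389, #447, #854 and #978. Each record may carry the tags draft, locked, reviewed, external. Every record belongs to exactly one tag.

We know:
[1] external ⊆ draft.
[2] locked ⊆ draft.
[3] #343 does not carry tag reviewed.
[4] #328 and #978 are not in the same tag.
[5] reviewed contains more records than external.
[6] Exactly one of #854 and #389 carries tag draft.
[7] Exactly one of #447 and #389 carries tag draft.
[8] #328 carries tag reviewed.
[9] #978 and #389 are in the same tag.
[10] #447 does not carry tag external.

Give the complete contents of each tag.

draft = {#343, #389, #978}; locked = {}; reviewed = {#328, #447, #854}; external = {}

From (3): #343 ∉ reviewed.
From (8): #328 ∈ reviewed.
From (10): #447 ∉ external.
(4): #978 ∉ reviewed.
(9): #389 matches #978: #389 ∉ reviewed.
Suppose #343 ∉ draft: no assignment then satisfies all the clues, so #343 ∈ draft.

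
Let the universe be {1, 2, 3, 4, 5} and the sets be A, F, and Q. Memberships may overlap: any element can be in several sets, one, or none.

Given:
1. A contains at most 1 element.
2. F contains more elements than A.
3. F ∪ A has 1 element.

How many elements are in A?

0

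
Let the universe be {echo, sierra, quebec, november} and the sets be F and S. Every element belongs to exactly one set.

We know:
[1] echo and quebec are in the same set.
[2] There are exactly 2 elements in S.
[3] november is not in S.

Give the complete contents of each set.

F = {november, sierra}; S = {echo, quebec}

From (3): november ∉ S.
Only one set left: november ∈ F.
Suppose echo ∈ F: no assignment then satisfies all the clues, so echo ∉ F.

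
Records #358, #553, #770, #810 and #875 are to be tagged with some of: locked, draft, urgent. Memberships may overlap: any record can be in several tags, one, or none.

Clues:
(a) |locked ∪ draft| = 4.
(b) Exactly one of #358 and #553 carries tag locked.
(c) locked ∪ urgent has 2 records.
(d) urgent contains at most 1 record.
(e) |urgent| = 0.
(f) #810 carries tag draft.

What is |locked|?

From (f): #810 ∈ draft.
(e): urgent already has 0, so the rest are out.

2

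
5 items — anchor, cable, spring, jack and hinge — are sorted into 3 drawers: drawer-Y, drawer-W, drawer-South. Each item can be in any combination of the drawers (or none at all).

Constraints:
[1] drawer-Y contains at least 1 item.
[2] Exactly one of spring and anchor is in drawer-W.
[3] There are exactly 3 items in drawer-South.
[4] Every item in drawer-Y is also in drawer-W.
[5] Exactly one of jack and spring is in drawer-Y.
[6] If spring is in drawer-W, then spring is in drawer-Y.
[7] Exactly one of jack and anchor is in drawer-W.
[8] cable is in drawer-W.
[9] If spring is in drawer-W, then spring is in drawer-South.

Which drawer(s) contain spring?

spring: drawer-South, drawer-W, drawer-Y

From (8): cable ∈ drawer-W.
Suppose spring ∉ drawer-Y: no assignment then satisfies all the clues, so spring ∈ drawer-Y.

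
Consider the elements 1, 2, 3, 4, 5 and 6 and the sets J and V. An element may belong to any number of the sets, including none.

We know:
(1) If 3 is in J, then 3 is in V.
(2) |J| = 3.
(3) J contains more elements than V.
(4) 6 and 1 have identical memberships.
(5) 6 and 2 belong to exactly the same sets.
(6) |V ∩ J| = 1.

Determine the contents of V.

V = {3}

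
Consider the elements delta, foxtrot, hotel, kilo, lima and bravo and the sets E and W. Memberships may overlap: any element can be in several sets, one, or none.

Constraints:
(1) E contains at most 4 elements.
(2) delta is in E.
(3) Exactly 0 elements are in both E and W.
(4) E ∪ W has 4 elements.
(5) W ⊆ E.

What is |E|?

4

From (2): delta ∈ E.
Suppose delta ∈ W: no assignment then satisfies all the clues, so delta ∉ W.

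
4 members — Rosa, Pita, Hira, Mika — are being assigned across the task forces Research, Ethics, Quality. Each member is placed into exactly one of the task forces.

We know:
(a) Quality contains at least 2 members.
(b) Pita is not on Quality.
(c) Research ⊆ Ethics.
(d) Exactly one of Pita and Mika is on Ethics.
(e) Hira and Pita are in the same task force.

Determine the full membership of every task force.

Research = {}; Ethics = {Hira, Pita}; Quality = {Mika, Rosa}

From (b): Pita ∉ Quality.
(e): Hira matches Pita: Hira ∉ Quality.
(a): only 2 candidates remain for Quality, so all are in.
(d) (exactly one): Pita ∈ Ethics.
(e): Hira matches Pita: Hira ∉ Research.
(e): Hira matches Pita: Hira ∈ Ethics.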